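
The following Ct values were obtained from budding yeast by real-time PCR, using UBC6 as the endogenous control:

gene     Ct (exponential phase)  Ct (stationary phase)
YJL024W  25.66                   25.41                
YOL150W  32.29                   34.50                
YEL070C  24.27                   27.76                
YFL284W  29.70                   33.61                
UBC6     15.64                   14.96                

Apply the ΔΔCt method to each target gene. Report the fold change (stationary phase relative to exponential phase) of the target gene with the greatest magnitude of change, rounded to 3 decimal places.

YJL024W: ΔΔCt = (25.41−14.96) − (25.66−15.64) = 10.45 − 10.02 = 0.43; fold change = 2^-0.43 = 0.742
YOL150W: ΔΔCt = (34.50−14.96) − (32.29−15.64) = 19.54 − 16.65 = 2.89; fold change = 2^-2.89 = 0.135
YEL070C: ΔΔCt = (27.76−14.96) − (24.27−15.64) = 12.80 − 8.63 = 4.17; fold change = 2^-4.17 = 0.056
YFL284W: ΔΔCt = (33.61−14.96) − (29.70−15.64) = 18.65 − 14.06 = 4.59; fold change = 2^-4.59 = 0.042
YFL284W has the largest |ΔΔCt| = 4.59.

0.042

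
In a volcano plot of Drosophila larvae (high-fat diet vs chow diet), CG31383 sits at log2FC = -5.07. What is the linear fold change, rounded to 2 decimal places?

0.03

Fold change = 2^(-5.07) = 0.030
That is, CG31383 drops to 3.0% of the chow diet level.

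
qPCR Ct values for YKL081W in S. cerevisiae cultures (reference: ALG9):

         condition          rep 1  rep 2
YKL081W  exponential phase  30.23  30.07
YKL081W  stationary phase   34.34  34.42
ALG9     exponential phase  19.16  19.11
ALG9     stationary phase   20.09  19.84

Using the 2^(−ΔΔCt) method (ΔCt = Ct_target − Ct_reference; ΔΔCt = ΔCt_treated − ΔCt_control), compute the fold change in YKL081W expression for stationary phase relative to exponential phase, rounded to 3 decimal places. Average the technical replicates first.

Mean Ct: YKL081W exponential phase 30.150; YKL081W stationary phase 34.380; ALG9 exponential phase 19.135; ALG9 stationary phase 19.965
ΔCt(exponential phase) = 30.150 − 19.135 = 11.015
ΔCt(stationary phase) = 34.380 − 19.965 = 14.415
ΔΔCt = 14.415 − 11.015 = 3.400
Fold change = 2^(−3.400) = 0.0947

0.095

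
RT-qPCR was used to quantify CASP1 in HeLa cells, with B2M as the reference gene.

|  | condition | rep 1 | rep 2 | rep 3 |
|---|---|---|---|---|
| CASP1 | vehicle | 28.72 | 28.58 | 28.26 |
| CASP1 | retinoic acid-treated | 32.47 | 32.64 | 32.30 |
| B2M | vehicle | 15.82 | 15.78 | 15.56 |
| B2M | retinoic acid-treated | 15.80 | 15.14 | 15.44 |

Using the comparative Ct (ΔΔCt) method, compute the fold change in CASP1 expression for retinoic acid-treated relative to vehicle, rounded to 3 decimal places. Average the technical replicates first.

0.054

Mean Ct: CASP1 vehicle 28.520; CASP1 retinoic acid-treated 32.470; B2M vehicle 15.720; B2M retinoic acid-treated 15.460
ΔCt(vehicle) = 28.520 − 15.720 = 12.800
ΔCt(retinoic acid-treated) = 32.470 − 15.460 = 17.010
ΔΔCt = 17.010 − 12.800 = 4.210
Fold change = 2^(−4.210) = 0.0540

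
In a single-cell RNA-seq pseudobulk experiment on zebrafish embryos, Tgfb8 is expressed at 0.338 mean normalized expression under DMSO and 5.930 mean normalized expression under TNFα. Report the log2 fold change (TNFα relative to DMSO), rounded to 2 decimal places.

4.13

Fold change = 5.930 / 0.338 = 17.5444
log2(17.5444) = 4.133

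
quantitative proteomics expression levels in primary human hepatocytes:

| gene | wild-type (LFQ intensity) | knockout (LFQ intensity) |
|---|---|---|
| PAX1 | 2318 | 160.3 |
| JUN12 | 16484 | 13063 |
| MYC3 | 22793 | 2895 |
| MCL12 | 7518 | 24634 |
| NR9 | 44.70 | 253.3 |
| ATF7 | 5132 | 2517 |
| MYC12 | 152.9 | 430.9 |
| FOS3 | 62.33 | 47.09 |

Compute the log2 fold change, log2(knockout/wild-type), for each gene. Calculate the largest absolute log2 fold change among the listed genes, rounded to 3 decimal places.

log2(160.3/2318) = -3.854  (PAX1)
log2(13063/16484) = -0.336  (JUN12)
log2(2895/22793) = -2.977  (MYC3)
log2(24634/7518) = 1.712  (MCL12)
log2(253.3/44.70) = 2.503  (NR9)
log2(2517/5132) = -1.028  (ATF7)
log2(430.9/152.9) = 1.495  (MYC12)
log2(47.09/62.33) = -0.405  (FOS3)
The largest magnitude belongs to PAX1.

3.854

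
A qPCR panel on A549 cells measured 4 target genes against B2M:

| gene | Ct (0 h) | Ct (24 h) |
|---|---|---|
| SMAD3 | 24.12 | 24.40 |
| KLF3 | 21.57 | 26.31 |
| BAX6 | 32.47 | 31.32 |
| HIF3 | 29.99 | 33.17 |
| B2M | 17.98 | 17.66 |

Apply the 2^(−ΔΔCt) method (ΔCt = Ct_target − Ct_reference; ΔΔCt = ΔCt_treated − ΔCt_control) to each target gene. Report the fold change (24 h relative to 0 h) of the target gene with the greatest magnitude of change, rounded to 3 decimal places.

SMAD3: ΔΔCt = (24.40−17.66) − (24.12−17.98) = 6.74 − 6.14 = 0.60; fold change = 2^-0.60 = 0.660
KLF3: ΔΔCt = (26.31−17.66) − (21.57−17.98) = 8.65 − 3.59 = 5.06; fold change = 2^-5.06 = 0.030
BAX6: ΔΔCt = (31.32−17.66) − (32.47−17.98) = 13.66 − 14.49 = -0.83; fold change = 2^0.83 = 1.778
HIF3: ΔΔCt = (33.17−17.66) − (29.99−17.98) = 15.51 − 12.01 = 3.50; fold change = 2^-3.50 = 0.088
KLF3 has the largest |ΔΔCt| = 5.06.

0.030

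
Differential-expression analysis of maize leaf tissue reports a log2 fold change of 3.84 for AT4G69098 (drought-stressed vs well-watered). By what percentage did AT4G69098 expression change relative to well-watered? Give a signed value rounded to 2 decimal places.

1332.04%

Fold change = 2^(3.84) = 14.3204
Percent change = (FC − 1) × 100% = (14.3204 − 1) × 100 = 1332.04%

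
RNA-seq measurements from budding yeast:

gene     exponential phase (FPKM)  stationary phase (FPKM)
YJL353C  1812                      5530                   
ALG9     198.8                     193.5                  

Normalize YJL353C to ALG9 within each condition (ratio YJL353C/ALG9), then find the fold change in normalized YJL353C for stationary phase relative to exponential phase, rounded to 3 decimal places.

YJL353C/ALG9 (exponential phase) = 1812 / 198.8 = 9.1147
YJL353C/ALG9 (stationary phase) = 5530 / 193.5 = 28.579
Fold change = 28.579 / 9.1147 = 3.1355

3.135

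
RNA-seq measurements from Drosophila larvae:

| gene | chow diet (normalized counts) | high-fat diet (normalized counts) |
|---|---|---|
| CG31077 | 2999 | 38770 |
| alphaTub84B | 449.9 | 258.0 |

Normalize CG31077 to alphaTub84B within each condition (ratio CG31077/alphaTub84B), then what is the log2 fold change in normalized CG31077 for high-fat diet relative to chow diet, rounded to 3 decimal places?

CG31077/alphaTub84B (chow diet) = 2999 / 449.9 = 6.6659
CG31077/alphaTub84B (high-fat diet) = 38770 / 258.0 = 150.27
Fold change = 150.27 / 6.6659 = 22.5432
log2(22.5432) = 4.4946

4.495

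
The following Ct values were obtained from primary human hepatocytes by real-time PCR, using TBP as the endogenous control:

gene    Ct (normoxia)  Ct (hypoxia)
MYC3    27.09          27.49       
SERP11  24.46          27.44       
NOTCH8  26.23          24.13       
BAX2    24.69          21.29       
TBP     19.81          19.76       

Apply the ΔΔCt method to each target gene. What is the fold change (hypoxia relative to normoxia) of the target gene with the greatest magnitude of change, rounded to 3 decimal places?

10.196

MYC3: ΔΔCt = (27.49−19.76) − (27.09−19.81) = 7.73 − 7.28 = 0.45; fold change = 2^-0.45 = 0.732
SERP11: ΔΔCt = (27.44−19.76) − (24.46−19.81) = 7.68 − 4.65 = 3.03; fold change = 2^-3.03 = 0.122
NOTCH8: ΔΔCt = (24.13−19.76) − (26.23−19.81) = 4.37 − 6.42 = -2.05; fold change = 2^2.05 = 4.141
BAX2: ΔΔCt = (21.29−19.76) − (24.69−19.81) = 1.53 − 4.88 = -3.35; fold change = 2^3.35 = 10.196
BAX2 has the largest |ΔΔCt| = 3.35.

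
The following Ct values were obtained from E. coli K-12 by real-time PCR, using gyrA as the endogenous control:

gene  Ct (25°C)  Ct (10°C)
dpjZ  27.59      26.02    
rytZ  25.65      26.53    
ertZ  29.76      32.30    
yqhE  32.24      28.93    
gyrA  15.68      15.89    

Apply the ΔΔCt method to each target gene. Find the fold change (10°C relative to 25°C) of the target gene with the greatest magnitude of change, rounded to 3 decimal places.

11.472

dpjZ: ΔΔCt = (26.02−15.89) − (27.59−15.68) = 10.13 − 11.91 = -1.78; fold change = 2^1.78 = 3.434
rytZ: ΔΔCt = (26.53−15.89) − (25.65−15.68) = 10.64 − 9.97 = 0.67; fold change = 2^-0.67 = 0.629
ertZ: ΔΔCt = (32.30−15.89) − (29.76−15.68) = 16.41 − 14.08 = 2.33; fold change = 2^-2.33 = 0.199
yqhE: ΔΔCt = (28.93−15.89) − (32.24−15.68) = 13.04 − 16.56 = -3.52; fold change = 2^3.52 = 11.472
yqhE has the largest |ΔΔCt| = 3.52.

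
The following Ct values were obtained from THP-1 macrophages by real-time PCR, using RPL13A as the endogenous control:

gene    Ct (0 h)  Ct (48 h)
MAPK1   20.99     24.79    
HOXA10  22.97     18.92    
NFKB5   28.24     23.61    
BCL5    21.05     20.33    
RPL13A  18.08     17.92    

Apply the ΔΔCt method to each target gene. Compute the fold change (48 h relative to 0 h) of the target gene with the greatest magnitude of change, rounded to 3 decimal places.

22.162

MAPK1: ΔΔCt = (24.79−17.92) − (20.99−18.08) = 6.87 − 2.91 = 3.96; fold change = 2^-3.96 = 0.064
HOXA10: ΔΔCt = (18.92−17.92) − (22.97−18.08) = 1.00 − 4.89 = -3.89; fold change = 2^3.89 = 14.825
NFKB5: ΔΔCt = (23.61−17.92) − (28.24−18.08) = 5.69 − 10.16 = -4.47; fold change = 2^4.47 = 22.162
BCL5: ΔΔCt = (20.33−17.92) − (21.05−18.08) = 2.41 − 2.97 = -0.56; fold change = 2^0.56 = 1.474
NFKB5 has the largest |ΔΔCt| = 4.47.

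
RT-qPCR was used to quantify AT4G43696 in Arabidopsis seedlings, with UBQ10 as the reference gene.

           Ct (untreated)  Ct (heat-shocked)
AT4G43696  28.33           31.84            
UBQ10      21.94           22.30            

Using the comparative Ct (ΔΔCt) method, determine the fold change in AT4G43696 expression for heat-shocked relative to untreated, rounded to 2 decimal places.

ΔCt(untreated) = 28.330 − 21.940 = 6.390
ΔCt(heat-shocked) = 31.840 − 22.300 = 9.540
ΔΔCt = 9.540 − 6.390 = 3.150
Fold change = 2^(−3.150) = 0.113

0.11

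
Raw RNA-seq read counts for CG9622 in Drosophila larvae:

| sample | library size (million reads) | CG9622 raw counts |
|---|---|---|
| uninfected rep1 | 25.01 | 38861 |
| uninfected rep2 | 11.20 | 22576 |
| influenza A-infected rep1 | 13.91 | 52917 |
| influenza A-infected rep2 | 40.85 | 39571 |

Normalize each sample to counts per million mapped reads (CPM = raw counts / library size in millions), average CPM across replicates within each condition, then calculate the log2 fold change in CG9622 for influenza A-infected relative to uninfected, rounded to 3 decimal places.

CPM(uninfected rep1) = 38861 / 25.01 = 1553.8185
CPM(uninfected rep2) = 22576 / 11.20 = 2015.7143
CPM(influenza A-infected rep1) = 52917 / 13.91 = 3804.2416
CPM(influenza A-infected rep2) = 39571 / 40.85 = 968.6903
mean CPM(uninfected) = 1784.7664; mean CPM(influenza A-infected) = 2386.4659
Fold change = 2386.4659 / 1784.7664 = 1.33713
log2(1.33713) = 0.4191

0.419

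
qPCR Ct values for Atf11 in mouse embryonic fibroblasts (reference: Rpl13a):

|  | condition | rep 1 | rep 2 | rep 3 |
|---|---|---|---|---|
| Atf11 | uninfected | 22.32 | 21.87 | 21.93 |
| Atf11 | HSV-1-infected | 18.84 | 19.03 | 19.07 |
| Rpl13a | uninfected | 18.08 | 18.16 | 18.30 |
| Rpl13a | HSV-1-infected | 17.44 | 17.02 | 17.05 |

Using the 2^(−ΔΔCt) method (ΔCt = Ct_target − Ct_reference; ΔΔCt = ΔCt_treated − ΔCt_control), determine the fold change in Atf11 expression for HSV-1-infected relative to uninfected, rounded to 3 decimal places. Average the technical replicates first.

Mean Ct: Atf11 uninfected 22.040; Atf11 HSV-1-infected 18.980; Rpl13a uninfected 18.180; Rpl13a HSV-1-infected 17.170
ΔCt(uninfected) = 22.040 − 18.180 = 3.860
ΔCt(HSV-1-infected) = 18.980 − 17.170 = 1.810
ΔΔCt = 1.810 − 3.860 = -2.050
Fold change = 2^(−(-2.050)) = 2^2.050 = 4.1411

4.141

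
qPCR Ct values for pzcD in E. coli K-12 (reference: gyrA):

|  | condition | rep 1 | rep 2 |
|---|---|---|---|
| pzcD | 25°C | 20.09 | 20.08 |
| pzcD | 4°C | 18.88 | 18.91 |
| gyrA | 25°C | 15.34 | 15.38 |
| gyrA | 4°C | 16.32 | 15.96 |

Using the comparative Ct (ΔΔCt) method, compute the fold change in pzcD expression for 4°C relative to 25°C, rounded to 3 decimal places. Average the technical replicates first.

Mean Ct: pzcD 25°C 20.085; pzcD 4°C 18.895; gyrA 25°C 15.360; gyrA 4°C 16.140
ΔCt(25°C) = 20.085 − 15.360 = 4.725
ΔCt(4°C) = 18.895 − 16.140 = 2.755
ΔΔCt = 2.755 − 4.725 = -1.970
Fold change = 2^(−(-1.970)) = 2^1.970 = 3.9177

3.918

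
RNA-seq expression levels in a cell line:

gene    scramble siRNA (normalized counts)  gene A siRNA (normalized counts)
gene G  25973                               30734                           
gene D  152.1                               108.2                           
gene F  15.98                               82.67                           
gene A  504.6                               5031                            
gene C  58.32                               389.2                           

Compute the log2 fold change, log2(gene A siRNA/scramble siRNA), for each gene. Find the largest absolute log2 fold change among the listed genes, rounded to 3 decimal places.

log2(30734/25973) = 0.243  (gene G)
log2(108.2/152.1) = -0.491  (gene D)
log2(82.67/15.98) = 2.371  (gene F)
log2(5031/504.6) = 3.318  (gene A)
log2(389.2/58.32) = 2.738  (gene C)
The largest magnitude belongs to gene A.

3.318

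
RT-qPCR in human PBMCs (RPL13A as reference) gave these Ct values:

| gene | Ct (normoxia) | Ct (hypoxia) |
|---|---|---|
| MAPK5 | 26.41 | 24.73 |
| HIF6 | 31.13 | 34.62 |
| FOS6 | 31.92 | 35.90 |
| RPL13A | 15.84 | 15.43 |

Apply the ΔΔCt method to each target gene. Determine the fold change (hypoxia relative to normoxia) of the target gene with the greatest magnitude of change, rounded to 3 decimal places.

MAPK5: ΔΔCt = (24.73−15.43) − (26.41−15.84) = 9.30 − 10.57 = -1.27; fold change = 2^1.27 = 2.412
HIF6: ΔΔCt = (34.62−15.43) − (31.13−15.84) = 19.19 − 15.29 = 3.90; fold change = 2^-3.90 = 0.067
FOS6: ΔΔCt = (35.90−15.43) − (31.92−15.84) = 20.47 − 16.08 = 4.39; fold change = 2^-4.39 = 0.048
FOS6 has the largest |ΔΔCt| = 4.39.

0.048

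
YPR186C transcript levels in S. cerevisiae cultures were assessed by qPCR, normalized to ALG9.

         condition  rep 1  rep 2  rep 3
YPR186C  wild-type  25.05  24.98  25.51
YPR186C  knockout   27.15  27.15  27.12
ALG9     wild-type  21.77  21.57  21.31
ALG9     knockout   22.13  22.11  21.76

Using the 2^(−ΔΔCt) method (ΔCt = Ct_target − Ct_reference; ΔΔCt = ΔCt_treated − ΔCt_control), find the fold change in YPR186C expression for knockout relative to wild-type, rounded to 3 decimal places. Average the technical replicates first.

Mean Ct: YPR186C wild-type 25.180; YPR186C knockout 27.140; ALG9 wild-type 21.550; ALG9 knockout 22.000
ΔCt(wild-type) = 25.180 − 21.550 = 3.630
ΔCt(knockout) = 27.140 − 22.000 = 5.140
ΔΔCt = 5.140 − 3.630 = 1.510
Fold change = 2^(−1.510) = 0.3511

0.351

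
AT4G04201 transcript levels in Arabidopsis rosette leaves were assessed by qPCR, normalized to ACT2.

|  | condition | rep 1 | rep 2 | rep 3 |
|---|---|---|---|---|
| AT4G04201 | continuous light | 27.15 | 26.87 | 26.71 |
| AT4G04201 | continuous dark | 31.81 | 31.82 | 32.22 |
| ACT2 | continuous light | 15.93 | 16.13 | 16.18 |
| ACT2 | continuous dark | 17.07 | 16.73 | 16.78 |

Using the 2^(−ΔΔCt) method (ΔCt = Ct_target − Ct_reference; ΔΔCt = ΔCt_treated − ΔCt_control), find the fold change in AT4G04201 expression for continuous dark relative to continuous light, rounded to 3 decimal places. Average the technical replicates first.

0.052

Mean Ct: AT4G04201 continuous light 26.910; AT4G04201 continuous dark 31.950; ACT2 continuous light 16.080; ACT2 continuous dark 16.860
ΔCt(continuous light) = 26.910 − 16.080 = 10.830
ΔCt(continuous dark) = 31.950 − 16.860 = 15.090
ΔΔCt = 15.090 − 10.830 = 4.260
Fold change = 2^(−4.260) = 0.0522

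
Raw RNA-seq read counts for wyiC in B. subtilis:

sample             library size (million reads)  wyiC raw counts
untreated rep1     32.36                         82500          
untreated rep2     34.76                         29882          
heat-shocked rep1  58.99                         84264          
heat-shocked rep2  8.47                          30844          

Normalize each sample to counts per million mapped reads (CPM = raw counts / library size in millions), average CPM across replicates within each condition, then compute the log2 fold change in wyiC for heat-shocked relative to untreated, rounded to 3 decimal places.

CPM(untreated rep1) = 82500 / 32.36 = 2549.4438
CPM(untreated rep2) = 29882 / 34.76 = 859.6663
CPM(heat-shocked rep1) = 84264 / 58.99 = 1428.4455
CPM(heat-shocked rep2) = 30844 / 8.47 = 3641.5584
mean CPM(untreated) = 1704.5550; mean CPM(heat-shocked) = 2535.0020
Fold change = 2535.0020 / 1704.5550 = 1.48719
log2(1.48719) = 0.5726

0.573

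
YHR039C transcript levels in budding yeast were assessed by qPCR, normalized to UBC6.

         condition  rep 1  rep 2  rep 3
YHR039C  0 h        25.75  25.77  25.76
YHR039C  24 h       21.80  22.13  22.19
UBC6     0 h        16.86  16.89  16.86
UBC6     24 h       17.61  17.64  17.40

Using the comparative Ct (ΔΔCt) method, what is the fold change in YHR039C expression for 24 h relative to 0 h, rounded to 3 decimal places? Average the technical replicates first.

21.112

Mean Ct: YHR039C 0 h 25.760; YHR039C 24 h 22.040; UBC6 0 h 16.870; UBC6 24 h 17.550
ΔCt(0 h) = 25.760 − 16.870 = 8.890
ΔCt(24 h) = 22.040 − 17.550 = 4.490
ΔΔCt = 4.490 − 8.890 = -4.400
Fold change = 2^(−(-4.400)) = 2^4.400 = 21.1121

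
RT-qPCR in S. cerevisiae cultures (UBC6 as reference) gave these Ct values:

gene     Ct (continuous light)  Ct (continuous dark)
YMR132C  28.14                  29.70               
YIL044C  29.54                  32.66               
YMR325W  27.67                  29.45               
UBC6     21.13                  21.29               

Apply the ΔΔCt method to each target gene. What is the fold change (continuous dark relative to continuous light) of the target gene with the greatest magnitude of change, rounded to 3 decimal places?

YMR132C: ΔΔCt = (29.70−21.29) − (28.14−21.13) = 8.41 − 7.01 = 1.40; fold change = 2^-1.40 = 0.379
YIL044C: ΔΔCt = (32.66−21.29) − (29.54−21.13) = 11.37 − 8.41 = 2.96; fold change = 2^-2.96 = 0.129
YMR325W: ΔΔCt = (29.45−21.29) − (27.67−21.13) = 8.16 − 6.54 = 1.62; fold change = 2^-1.62 = 0.325
YIL044C has the largest |ΔΔCt| = 2.96.

0.129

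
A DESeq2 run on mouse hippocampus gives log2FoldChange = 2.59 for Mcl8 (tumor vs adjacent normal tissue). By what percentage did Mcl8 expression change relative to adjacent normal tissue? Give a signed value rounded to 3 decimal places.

502.099%

Fold change = 2^(2.59) = 6.0210
Percent change = (FC − 1) × 100% = (6.0210 − 1) × 100 = 502.099%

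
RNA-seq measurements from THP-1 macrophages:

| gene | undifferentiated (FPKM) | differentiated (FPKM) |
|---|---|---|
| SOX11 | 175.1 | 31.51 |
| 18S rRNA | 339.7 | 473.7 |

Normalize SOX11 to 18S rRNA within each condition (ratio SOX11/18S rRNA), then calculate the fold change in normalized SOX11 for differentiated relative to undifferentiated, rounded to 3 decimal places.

0.129

SOX11/18S rRNA (undifferentiated) = 175.1 / 339.7 = 0.51545
SOX11/18S rRNA (differentiated) = 31.51 / 473.7 = 0.066519
Fold change = 0.066519 / 0.51545 = 0.1290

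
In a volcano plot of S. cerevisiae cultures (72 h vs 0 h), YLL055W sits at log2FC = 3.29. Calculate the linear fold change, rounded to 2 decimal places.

Fold change = 2^(3.29) = 9.781

9.78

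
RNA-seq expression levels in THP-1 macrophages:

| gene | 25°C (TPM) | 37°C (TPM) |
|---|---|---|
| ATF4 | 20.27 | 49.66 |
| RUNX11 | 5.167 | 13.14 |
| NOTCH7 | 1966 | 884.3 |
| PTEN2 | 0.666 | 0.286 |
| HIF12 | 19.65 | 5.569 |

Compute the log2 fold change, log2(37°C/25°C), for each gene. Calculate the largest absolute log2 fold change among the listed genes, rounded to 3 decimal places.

1.819

log2(49.66/20.27) = 1.293  (ATF4)
log2(13.14/5.167) = 1.347  (RUNX11)
log2(884.3/1966) = -1.153  (NOTCH7)
log2(0.286/0.666) = -1.220  (PTEN2)
log2(5.569/19.65) = -1.819  (HIF12)
The largest magnitude belongs to HIF12.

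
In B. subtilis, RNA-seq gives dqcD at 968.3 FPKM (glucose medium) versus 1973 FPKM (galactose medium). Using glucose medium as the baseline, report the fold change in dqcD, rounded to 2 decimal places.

Fold change = 1973 / 968.3 = 2.038
dqcD is upregulated.

2.04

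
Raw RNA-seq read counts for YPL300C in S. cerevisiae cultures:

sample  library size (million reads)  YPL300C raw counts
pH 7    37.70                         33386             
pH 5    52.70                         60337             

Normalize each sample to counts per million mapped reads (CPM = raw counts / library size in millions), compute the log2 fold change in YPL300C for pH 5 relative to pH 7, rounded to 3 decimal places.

CPM(pH 7) = 33386 / 37.70 = 885.5703
CPM(pH 5) = 60337 / 52.70 = 1144.9146
Fold change = 1144.9146 / 885.5703 = 1.29286
log2(1.29286) = 0.3706

0.371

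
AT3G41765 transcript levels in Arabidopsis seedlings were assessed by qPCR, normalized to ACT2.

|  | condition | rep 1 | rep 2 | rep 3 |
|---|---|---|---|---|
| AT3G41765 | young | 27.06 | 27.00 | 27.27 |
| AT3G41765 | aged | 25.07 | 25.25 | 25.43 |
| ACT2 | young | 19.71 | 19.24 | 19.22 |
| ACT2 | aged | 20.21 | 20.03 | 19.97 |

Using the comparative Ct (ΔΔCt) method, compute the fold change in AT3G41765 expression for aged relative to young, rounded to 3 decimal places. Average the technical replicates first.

Mean Ct: AT3G41765 young 27.110; AT3G41765 aged 25.250; ACT2 young 19.390; ACT2 aged 20.070
ΔCt(young) = 27.110 − 19.390 = 7.720
ΔCt(aged) = 25.250 − 20.070 = 5.180
ΔΔCt = 5.180 − 7.720 = -2.540
Fold change = 2^(−(-2.540)) = 2^2.540 = 5.8159

5.816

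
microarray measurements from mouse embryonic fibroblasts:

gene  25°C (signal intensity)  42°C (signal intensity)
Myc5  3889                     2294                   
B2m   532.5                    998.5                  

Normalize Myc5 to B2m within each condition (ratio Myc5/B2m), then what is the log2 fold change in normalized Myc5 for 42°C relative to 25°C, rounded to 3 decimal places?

Myc5/B2m (25°C) = 3889 / 532.5 = 7.3033
Myc5/B2m (42°C) = 2294 / 998.5 = 2.2974
Fold change = 2.2974 / 7.3033 = 0.3146
log2(0.3146) = -1.6685

-1.669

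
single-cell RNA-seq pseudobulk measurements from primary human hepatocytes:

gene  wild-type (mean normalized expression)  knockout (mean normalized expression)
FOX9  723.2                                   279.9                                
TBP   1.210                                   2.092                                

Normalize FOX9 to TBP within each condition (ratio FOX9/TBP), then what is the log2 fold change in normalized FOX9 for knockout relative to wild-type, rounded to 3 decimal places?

FOX9/TBP (wild-type) = 723.2 / 1.210 = 597.69
FOX9/TBP (knockout) = 279.9 / 2.092 = 133.8
Fold change = 133.8 / 597.69 = 0.2239
log2(0.2239) = -2.1594

-2.159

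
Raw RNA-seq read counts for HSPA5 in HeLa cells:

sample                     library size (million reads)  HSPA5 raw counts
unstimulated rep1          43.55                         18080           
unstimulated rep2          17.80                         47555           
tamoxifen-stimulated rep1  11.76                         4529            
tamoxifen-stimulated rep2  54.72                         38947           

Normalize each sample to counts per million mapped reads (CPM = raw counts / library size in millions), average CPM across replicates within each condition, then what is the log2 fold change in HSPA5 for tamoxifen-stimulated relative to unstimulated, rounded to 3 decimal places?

CPM(unstimulated rep1) = 18080 / 43.55 = 415.1550
CPM(unstimulated rep2) = 47555 / 17.80 = 2671.6292
CPM(tamoxifen-stimulated rep1) = 4529 / 11.76 = 385.1190
CPM(tamoxifen-stimulated rep2) = 38947 / 54.72 = 711.7507
mean CPM(unstimulated) = 1543.3921; mean CPM(tamoxifen-stimulated) = 548.4349
Fold change = 548.4349 / 1543.3921 = 0.35534
log2(0.35534) = -1.4927

-1.493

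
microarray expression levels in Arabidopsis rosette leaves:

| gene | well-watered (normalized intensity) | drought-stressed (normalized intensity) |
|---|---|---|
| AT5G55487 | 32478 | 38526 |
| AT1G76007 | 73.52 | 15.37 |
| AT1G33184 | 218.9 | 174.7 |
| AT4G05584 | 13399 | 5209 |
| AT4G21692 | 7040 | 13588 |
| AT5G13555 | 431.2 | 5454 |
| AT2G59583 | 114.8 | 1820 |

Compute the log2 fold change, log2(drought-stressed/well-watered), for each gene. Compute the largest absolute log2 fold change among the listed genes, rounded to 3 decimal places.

log2(38526/32478) = 0.246  (AT5G55487)
log2(15.37/73.52) = -2.258  (AT1G76007)
log2(174.7/218.9) = -0.325  (AT1G33184)
log2(5209/13399) = -1.363  (AT4G05584)
log2(13588/7040) = 0.949  (AT4G21692)
log2(5454/431.2) = 3.661  (AT5G13555)
log2(1820/114.8) = 3.987  (AT2G59583)
The largest magnitude belongs to AT2G59583.

3.987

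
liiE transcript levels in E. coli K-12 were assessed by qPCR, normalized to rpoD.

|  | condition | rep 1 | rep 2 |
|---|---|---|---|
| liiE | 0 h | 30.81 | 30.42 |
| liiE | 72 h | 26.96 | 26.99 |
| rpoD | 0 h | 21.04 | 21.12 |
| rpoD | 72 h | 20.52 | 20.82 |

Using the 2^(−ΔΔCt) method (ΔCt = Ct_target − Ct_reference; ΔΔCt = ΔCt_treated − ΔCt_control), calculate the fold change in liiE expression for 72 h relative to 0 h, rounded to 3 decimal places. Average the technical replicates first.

9.383

Mean Ct: liiE 0 h 30.615; liiE 72 h 26.975; rpoD 0 h 21.080; rpoD 72 h 20.670
ΔCt(0 h) = 30.615 − 21.080 = 9.535
ΔCt(72 h) = 26.975 − 20.670 = 6.305
ΔΔCt = 6.305 − 9.535 = -3.230
Fold change = 2^(−(-3.230)) = 2^3.230 = 9.3827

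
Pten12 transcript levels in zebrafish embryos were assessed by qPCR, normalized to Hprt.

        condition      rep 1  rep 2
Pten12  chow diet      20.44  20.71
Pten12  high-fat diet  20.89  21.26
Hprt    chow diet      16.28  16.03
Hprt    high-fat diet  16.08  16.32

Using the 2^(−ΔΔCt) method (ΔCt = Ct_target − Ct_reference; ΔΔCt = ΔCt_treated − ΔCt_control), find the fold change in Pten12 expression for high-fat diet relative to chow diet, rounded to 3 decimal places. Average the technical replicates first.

Mean Ct: Pten12 chow diet 20.575; Pten12 high-fat diet 21.075; Hprt chow diet 16.155; Hprt high-fat diet 16.200
ΔCt(chow diet) = 20.575 − 16.155 = 4.420
ΔCt(high-fat diet) = 21.075 − 16.200 = 4.875
ΔΔCt = 4.875 − 4.420 = 0.455
Fold change = 2^(−0.455) = 0.7295

0.730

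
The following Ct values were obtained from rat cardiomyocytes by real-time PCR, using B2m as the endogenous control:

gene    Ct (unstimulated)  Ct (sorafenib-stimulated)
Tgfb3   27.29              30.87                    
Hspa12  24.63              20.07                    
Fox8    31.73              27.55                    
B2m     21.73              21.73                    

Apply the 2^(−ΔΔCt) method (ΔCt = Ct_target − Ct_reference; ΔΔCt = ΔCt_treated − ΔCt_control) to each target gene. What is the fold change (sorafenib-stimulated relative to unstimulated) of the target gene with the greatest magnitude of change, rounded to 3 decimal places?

Tgfb3: ΔΔCt = (30.87−21.73) − (27.29−21.73) = 9.14 − 5.56 = 3.58; fold change = 2^-3.58 = 0.084
Hspa12: ΔΔCt = (20.07−21.73) − (24.63−21.73) = -1.66 − 2.90 = -4.56; fold change = 2^4.56 = 23.588
Fox8: ΔΔCt = (27.55−21.73) − (31.73−21.73) = 5.82 − 10.00 = -4.18; fold change = 2^4.18 = 18.126
Hspa12 has the largest |ΔΔCt| = 4.56.

23.588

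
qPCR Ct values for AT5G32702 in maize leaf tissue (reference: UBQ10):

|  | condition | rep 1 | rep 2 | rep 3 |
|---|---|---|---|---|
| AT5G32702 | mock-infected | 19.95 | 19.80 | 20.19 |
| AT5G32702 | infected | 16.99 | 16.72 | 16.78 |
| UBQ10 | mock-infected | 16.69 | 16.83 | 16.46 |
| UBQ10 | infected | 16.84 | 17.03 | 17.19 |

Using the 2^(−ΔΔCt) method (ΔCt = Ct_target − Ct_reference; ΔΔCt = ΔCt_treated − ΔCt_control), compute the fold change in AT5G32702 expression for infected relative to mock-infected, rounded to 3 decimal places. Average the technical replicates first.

Mean Ct: AT5G32702 mock-infected 19.980; AT5G32702 infected 16.830; UBQ10 mock-infected 16.660; UBQ10 infected 17.020
ΔCt(mock-infected) = 19.980 − 16.660 = 3.320
ΔCt(infected) = 16.830 − 17.020 = -0.190
ΔΔCt = -0.190 − 3.320 = -3.510
Fold change = 2^(−(-3.510)) = 2^3.510 = 11.3924

11.392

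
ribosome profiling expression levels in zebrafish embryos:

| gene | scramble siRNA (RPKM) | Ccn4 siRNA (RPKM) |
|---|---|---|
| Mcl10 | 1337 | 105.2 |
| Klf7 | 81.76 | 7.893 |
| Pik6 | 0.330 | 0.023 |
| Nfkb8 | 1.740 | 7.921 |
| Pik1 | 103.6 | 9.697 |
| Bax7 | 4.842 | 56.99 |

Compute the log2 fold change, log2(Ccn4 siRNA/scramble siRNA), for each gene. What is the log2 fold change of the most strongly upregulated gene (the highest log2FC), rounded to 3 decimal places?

log2(105.2/1337) = -3.668  (Mcl10)
log2(7.893/81.76) = -3.373  (Klf7)
log2(0.023/0.330) = -3.843  (Pik6)
log2(7.921/1.740) = 2.187  (Nfkb8)
log2(9.697/103.6) = -3.417  (Pik1)
log2(56.99/4.842) = 3.557  (Bax7)
Bax7 is most strongly upregulated.

3.557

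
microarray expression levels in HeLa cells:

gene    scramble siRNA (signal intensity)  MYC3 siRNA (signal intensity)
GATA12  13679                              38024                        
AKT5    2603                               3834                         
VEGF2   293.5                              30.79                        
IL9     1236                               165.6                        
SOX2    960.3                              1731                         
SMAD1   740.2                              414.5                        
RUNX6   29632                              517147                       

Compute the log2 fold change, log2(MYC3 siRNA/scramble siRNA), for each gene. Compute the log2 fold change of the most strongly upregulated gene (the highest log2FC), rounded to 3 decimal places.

log2(38024/13679) = 1.475  (GATA12)
log2(3834/2603) = 0.559  (AKT5)
log2(30.79/293.5) = -3.253  (VEGF2)
log2(165.6/1236) = -2.900  (IL9)
log2(1731/960.3) = 0.850  (SOX2)
log2(414.5/740.2) = -0.837  (SMAD1)
log2(517147/29632) = 4.125  (RUNX6)
RUNX6 is most strongly upregulated.

4.125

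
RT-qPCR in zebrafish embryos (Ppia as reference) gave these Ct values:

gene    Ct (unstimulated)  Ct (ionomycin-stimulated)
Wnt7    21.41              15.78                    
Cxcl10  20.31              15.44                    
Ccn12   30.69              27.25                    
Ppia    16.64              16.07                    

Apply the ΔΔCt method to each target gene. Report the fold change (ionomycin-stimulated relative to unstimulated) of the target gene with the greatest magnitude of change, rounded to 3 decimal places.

Wnt7: ΔΔCt = (15.78−16.07) − (21.41−16.64) = -0.29 − 4.77 = -5.06; fold change = 2^5.06 = 33.359
Cxcl10: ΔΔCt = (15.44−16.07) − (20.31−16.64) = -0.63 − 3.67 = -4.30; fold change = 2^4.30 = 19.698
Ccn12: ΔΔCt = (27.25−16.07) − (30.69−16.64) = 11.18 − 14.05 = -2.87; fold change = 2^2.87 = 7.311
Wnt7 has the largest |ΔΔCt| = 5.06.

33.359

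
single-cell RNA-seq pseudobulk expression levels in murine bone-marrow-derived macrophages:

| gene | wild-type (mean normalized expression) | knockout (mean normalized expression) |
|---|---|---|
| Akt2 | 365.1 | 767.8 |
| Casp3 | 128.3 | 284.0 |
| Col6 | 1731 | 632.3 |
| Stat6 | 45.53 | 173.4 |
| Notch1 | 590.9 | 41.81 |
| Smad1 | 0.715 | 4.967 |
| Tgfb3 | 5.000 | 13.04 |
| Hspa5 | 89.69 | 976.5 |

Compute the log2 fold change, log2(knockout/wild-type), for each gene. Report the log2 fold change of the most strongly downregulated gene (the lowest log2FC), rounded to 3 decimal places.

-3.821

log2(767.8/365.1) = 1.072  (Akt2)
log2(284.0/128.3) = 1.146  (Casp3)
log2(632.3/1731) = -1.453  (Col6)
log2(173.4/45.53) = 1.929  (Stat6)
log2(41.81/590.9) = -3.821  (Notch1)
log2(4.967/0.715) = 2.796  (Smad1)
log2(13.04/5.000) = 1.383  (Tgfb3)
log2(976.5/89.69) = 3.445  (Hspa5)
Notch1 is most strongly downregulated.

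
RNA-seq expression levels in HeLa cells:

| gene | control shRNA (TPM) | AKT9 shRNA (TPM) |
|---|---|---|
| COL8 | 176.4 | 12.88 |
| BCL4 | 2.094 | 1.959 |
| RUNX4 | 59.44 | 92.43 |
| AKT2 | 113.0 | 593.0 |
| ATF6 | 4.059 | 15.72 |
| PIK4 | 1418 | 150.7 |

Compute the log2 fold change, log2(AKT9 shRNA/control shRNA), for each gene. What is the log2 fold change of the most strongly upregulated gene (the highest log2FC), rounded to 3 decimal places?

2.392

log2(12.88/176.4) = -3.776  (COL8)
log2(1.959/2.094) = -0.096  (BCL4)
log2(92.43/59.44) = 0.637  (RUNX4)
log2(593.0/113.0) = 2.392  (AKT2)
log2(15.72/4.059) = 1.953  (ATF6)
log2(150.7/1418) = -3.234  (PIK4)
AKT2 is most strongly upregulated.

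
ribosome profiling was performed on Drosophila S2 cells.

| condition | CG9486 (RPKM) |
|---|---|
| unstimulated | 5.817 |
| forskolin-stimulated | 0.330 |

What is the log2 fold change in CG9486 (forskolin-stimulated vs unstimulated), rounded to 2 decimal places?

Fold change = 0.330 / 5.817 = 0.0567
log2(0.0567) = -4.140

-4.14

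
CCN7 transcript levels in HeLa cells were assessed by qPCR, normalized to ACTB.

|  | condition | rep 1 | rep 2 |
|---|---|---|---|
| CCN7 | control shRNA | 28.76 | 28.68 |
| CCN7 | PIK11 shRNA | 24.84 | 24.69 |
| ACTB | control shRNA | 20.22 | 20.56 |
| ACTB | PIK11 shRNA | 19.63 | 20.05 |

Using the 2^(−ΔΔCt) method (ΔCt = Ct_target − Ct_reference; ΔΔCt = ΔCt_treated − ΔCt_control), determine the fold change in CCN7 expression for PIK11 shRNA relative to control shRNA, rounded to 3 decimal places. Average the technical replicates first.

10.593

Mean Ct: CCN7 control shRNA 28.720; CCN7 PIK11 shRNA 24.765; ACTB control shRNA 20.390; ACTB PIK11 shRNA 19.840
ΔCt(control shRNA) = 28.720 − 20.390 = 8.330
ΔCt(PIK11 shRNA) = 24.765 − 19.840 = 4.925
ΔΔCt = 4.925 − 8.330 = -3.405
Fold change = 2^(−(-3.405)) = 2^3.405 = 10.5927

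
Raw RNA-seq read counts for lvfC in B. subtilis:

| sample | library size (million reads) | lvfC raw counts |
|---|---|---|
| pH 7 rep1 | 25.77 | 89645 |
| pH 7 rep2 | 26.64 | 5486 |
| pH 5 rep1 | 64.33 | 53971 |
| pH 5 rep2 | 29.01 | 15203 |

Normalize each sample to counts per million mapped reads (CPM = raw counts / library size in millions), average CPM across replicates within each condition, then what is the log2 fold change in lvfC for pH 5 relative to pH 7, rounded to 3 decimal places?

CPM(pH 7 rep1) = 89645 / 25.77 = 3478.6574
CPM(pH 7 rep2) = 5486 / 26.64 = 205.9309
CPM(pH 5 rep1) = 53971 / 64.33 = 838.9709
CPM(pH 5 rep2) = 15203 / 29.01 = 524.0607
mean CPM(pH 7) = 1842.2941; mean CPM(pH 5) = 681.5158
Fold change = 681.5158 / 1842.2941 = 0.36993
log2(0.36993) = -1.4347

-1.435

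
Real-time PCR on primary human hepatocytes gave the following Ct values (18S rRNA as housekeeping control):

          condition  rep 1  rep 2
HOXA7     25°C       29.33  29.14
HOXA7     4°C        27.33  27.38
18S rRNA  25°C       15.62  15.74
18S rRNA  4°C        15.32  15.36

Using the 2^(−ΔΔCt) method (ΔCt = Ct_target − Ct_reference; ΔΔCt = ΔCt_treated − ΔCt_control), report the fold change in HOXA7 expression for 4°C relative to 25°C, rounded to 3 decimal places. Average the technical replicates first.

2.908

Mean Ct: HOXA7 25°C 29.235; HOXA7 4°C 27.355; 18S rRNA 25°C 15.680; 18S rRNA 4°C 15.340
ΔCt(25°C) = 29.235 − 15.680 = 13.555
ΔCt(4°C) = 27.355 − 15.340 = 12.015
ΔΔCt = 12.015 − 13.555 = -1.540
Fold change = 2^(−(-1.540)) = 2^1.540 = 2.9079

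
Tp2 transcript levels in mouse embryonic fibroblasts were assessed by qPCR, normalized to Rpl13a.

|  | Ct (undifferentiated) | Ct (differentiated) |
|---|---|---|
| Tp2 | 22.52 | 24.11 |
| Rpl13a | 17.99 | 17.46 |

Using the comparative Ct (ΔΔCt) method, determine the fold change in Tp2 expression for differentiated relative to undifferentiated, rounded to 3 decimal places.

ΔCt(undifferentiated) = 22.520 − 17.990 = 4.530
ΔCt(differentiated) = 24.110 − 17.460 = 6.650
ΔΔCt = 6.650 − 4.530 = 2.120
Fold change = 2^(−2.120) = 0.2300

0.230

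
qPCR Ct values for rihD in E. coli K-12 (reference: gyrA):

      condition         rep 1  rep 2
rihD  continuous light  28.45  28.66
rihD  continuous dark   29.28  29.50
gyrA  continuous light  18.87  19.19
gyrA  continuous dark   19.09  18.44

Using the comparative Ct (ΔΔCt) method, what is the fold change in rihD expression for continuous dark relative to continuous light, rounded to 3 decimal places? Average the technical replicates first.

Mean Ct: rihD continuous light 28.555; rihD continuous dark 29.390; gyrA continuous light 19.030; gyrA continuous dark 18.765
ΔCt(continuous light) = 28.555 − 19.030 = 9.525
ΔCt(continuous dark) = 29.390 − 18.765 = 10.625
ΔΔCt = 10.625 − 9.525 = 1.100
Fold change = 2^(−1.100) = 0.4665

0.467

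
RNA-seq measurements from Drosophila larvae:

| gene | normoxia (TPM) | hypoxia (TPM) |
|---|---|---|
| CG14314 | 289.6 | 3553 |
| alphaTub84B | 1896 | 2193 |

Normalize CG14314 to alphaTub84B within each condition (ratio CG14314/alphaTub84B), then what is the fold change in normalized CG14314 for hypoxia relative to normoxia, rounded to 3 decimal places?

CG14314/alphaTub84B (normoxia) = 289.6 / 1896 = 0.15274
CG14314/alphaTub84B (hypoxia) = 3553 / 2193 = 1.6202
Fold change = 1.6202 / 0.15274 = 10.6071

10.607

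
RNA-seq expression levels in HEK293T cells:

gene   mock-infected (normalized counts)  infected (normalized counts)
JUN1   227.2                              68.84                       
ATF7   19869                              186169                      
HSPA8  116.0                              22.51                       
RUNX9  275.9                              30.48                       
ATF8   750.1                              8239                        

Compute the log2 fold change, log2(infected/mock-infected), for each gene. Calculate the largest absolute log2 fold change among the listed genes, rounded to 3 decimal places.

log2(68.84/227.2) = -1.723  (JUN1)
log2(186169/19869) = 3.228  (ATF7)
log2(22.51/116.0) = -2.365  (HSPA8)
log2(30.48/275.9) = -3.178  (RUNX9)
log2(8239/750.1) = 3.457  (ATF8)
The largest magnitude belongs to ATF8.

3.457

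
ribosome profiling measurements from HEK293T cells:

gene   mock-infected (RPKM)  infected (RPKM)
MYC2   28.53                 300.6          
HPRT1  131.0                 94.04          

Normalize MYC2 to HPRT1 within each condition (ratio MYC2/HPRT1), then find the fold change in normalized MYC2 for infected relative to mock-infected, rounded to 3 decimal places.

14.677

MYC2/HPRT1 (mock-infected) = 28.53 / 131.0 = 0.21779
MYC2/HPRT1 (infected) = 300.6 / 94.04 = 3.1965
Fold change = 3.1965 / 0.21779 = 14.6773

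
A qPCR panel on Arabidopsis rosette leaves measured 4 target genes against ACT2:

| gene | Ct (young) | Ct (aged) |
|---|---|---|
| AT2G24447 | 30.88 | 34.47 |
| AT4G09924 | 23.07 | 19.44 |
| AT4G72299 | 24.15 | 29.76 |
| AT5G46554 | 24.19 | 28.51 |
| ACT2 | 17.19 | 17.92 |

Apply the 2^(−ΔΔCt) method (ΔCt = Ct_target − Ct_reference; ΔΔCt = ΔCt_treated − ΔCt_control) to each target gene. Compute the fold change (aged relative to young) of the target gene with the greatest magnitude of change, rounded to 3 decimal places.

AT2G24447: ΔΔCt = (34.47−17.92) − (30.88−17.19) = 16.55 − 13.69 = 2.86; fold change = 2^-2.86 = 0.138
AT4G09924: ΔΔCt = (19.44−17.92) − (23.07−17.19) = 1.52 − 5.88 = -4.36; fold change = 2^4.36 = 20.535
AT4G72299: ΔΔCt = (29.76−17.92) − (24.15−17.19) = 11.84 − 6.96 = 4.88; fold change = 2^-4.88 = 0.034
AT5G46554: ΔΔCt = (28.51−17.92) − (24.19−17.19) = 10.59 − 7.00 = 3.59; fold change = 2^-3.59 = 0.083
AT4G72299 has the largest |ΔΔCt| = 4.88.

0.034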